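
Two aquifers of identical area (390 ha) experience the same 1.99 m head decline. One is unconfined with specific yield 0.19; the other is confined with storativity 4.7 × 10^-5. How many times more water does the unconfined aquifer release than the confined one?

A = 390 ha = 3.9 × 10^6 m²
Unconfined: ΔV_u = Sy × A × Δh = 0.19 × 3.9 × 10^6 × 1.99 = 1.475 × 10^6 m³
Confined: ΔV_c = S × A × Δh = 4.7 × 10^-5 × 3.9 × 10^6 × 1.99 = 364.8 m³
Ratio = ΔV_u / ΔV_c = Sy / S = 0.19 / 4.7 × 10^-5 = 4043

ΔV_u / ΔV_c ≈ 4040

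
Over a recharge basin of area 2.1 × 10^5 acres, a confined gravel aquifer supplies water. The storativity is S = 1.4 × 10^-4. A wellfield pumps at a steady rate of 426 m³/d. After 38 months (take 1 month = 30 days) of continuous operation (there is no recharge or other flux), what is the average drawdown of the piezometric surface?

A = 2.1 × 10^5 acres = 8.498 × 10^8 m²
t = 38 months = 1140 d
ΔV = Q × t = 426 m³/d × 1140 d = 4.856 × 10^5 m³
Δh = ΔV / (S × A) = 4.856 × 10^5 / (1.4 × 10^-4 × 8.498 × 10^8) = 4.082 m

Δh ≈ 4.08 m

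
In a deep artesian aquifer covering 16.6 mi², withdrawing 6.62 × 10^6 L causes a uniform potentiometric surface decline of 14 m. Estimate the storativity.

S ≈ 1.1 × 10^-5

A = 16.6 mi² = 4.299 × 10^7 m²
ΔV = 6.62 × 10^6 L = 6620 m³
S = ΔV / (A × Δh) = 6620 m³ / (4.299 × 10^7 m² × 14 m) = 1.1 × 10^-5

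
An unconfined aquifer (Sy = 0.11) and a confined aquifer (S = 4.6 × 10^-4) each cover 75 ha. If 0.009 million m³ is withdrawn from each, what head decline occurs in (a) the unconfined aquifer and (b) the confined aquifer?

A = 75 ha = 7.5 × 10^5 m²
ΔV = 0.009 million m³ = 9000 m³
Unconfined: Δh_u = ΔV/(Sy·A) = 9000/(0.11 × 7.5 × 10^5) = 0.1091 m
Confined: Δh_c = ΔV/(S·A) = 9000/(4.6 × 10^-4 × 7.5 × 10^5) = 26.09 m

Δh_u ≈ 0.109 m; Δh_c ≈ 26.1 m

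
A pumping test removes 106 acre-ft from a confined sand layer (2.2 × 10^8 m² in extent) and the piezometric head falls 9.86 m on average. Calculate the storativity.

S ≈ 6 × 10^-5

ΔV = 106 acre-ft = 1.307 × 10^5 m³
S = ΔV / (A × Δh) = 1.307 × 10^5 m³ / (2.2 × 10^8 m² × 9.86 m) = 6.028 × 10^-5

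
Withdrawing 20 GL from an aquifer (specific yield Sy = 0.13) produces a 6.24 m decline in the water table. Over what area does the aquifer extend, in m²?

ΔV = 20 GL = 2 × 10^7 m³
A = ΔV / (Sy × Δh) = 2 × 10^7 / (0.13 × 6.24) = 2.465 × 10^7 m²

A ≈ 2.47 × 10^7 m²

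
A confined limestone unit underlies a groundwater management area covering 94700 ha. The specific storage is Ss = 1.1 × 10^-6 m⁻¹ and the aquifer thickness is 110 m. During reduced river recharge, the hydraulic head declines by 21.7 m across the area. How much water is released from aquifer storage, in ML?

S = Ss × b = 1.1 × 10^-6 m⁻¹ × 110 m = 1.21 × 10^-4
A = 94700 ha = 9.47 × 10^8 m²
ΔV = S × A × Δh = 1.21 × 10^-4 × 9.47 × 10^8 m² × 21.7 m = 2.487 × 10^6 m³
ΔV = 2.487 × 10^6 m³ = 2487 ML

ΔV ≈ 2490 ML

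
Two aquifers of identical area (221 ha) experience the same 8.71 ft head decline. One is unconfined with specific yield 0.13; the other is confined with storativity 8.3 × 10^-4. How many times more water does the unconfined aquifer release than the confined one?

A = 221 ha = 2.21 × 10^6 m²
Δh = 8.71 ft = 2.655 m
Unconfined: ΔV_u = Sy × A × Δh = 0.13 × 2.21 × 10^6 × 2.655 = 7.627 × 10^5 m³
Confined: ΔV_c = S × A × Δh = 8.3 × 10^-4 × 2.21 × 10^6 × 2.655 = 4870 m³
Ratio = ΔV_u / ΔV_c = Sy / S = 0.13 / 8.3 × 10^-4 = 156.6

ΔV_u / ΔV_c ≈ 157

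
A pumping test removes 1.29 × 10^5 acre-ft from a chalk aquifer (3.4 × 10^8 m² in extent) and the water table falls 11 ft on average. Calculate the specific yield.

Sy ≈ 0.14

Δh = 11 ft = 3.353 m
ΔV = 1.29 × 10^5 acre-ft = 1.591 × 10^8 m³
Sy = ΔV / (A × Δh) = 1.591 × 10^8 m³ / (3.4 × 10^8 m² × 3.353 m) = 0.1396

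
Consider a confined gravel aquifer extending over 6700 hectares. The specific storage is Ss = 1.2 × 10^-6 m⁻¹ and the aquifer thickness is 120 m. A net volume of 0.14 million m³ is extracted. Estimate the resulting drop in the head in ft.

S = Ss × b = 1.2 × 10^-6 m⁻¹ × 120 m = 1.44 × 10^-4
A = 6700 hectares = 6.7 × 10^7 m²
ΔV = 0.14 million m³ = 1.4 × 10^5 m³
Δh = ΔV / (S × A) = 1.4 × 10^5 m³ / (1.44 × 10^-4 × 6.7 × 10^7 m²) = 14.51 m
Δh = 14.51 m = 47.61 ft

Δh ≈ 47.6 ft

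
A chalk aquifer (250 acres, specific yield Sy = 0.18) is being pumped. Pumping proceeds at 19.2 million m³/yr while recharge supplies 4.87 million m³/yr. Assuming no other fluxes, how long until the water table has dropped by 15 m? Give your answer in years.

t ≈ 0.191 years

A = 250 acres = 1.012 × 10^6 m²
ΔV = Sy × A × Δh = 0.18 × 1.012 × 10^6 × 15 = 2.732 × 10^6 m³
Net withdrawal = 19.2 − 4.87 = 14.33 million m³/yr = 39260 m³/d
t = ΔV / Q = 2.732 × 10^6 m³ / 39260 m³/d = 69.58 d
t = 69.58 d ≈ 0.1906 years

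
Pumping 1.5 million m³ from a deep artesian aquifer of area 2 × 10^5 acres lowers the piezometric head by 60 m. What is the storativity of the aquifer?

A = 2 × 10^5 acres = 8.094 × 10^8 m²
ΔV = 1.5 million m³ = 1.5 × 10^6 m³
S = ΔV / (A × Δh) = 1.5 × 10^6 m³ / (8.094 × 10^8 m² × 60 m) = 3.089 × 10^-5

S ≈ 3.1 × 10^-5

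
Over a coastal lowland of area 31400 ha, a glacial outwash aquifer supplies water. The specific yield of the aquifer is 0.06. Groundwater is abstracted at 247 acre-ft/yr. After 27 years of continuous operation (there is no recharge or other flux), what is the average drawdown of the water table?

A = 31400 ha = 3.14 × 10^8 m²
Q = 247 acre-ft/yr = 834.7 m³/d
t = 27 years = 9855 d
ΔV = Q × t = 834.7 m³/d × 9855 d = 8.226 × 10^6 m³
Δh = ΔV / (Sy × A) = 8.226 × 10^6 / (0.06 × 3.14 × 10^8) = 0.4366 m

Δh ≈ 0.437 m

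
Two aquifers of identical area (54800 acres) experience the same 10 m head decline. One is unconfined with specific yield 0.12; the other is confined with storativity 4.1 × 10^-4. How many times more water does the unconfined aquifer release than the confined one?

A = 54800 acres = 2.218 × 10^8 m²
Unconfined: ΔV_u = Sy × A × Δh = 0.12 × 2.218 × 10^8 × 10 = 2.661 × 10^8 m³
Confined: ΔV_c = S × A × Δh = 4.1 × 10^-4 × 2.218 × 10^8 × 10 = 9.092 × 10^5 m³
Ratio = ΔV_u / ΔV_c = Sy / S = 0.12 / 4.1 × 10^-4 = 292.7

ΔV_u / ΔV_c ≈ 293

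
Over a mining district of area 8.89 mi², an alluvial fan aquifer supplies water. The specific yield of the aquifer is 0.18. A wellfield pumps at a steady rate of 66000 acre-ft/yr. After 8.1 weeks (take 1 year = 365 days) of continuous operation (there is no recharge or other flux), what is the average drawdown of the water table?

Δh ≈ 3.05 m

A = 8.89 mi² = 2.302 × 10^7 m²
Q = 66000 acre-ft/yr = 2.23 × 10^5 m³/d
t = 8.1 weeks = 56.7 d
ΔV = Q × t = 2.23 × 10^5 m³/d × 56.7 d = 1.265 × 10^7 m³
Δh = ΔV / (Sy × A) = 1.265 × 10^7 / (0.18 × 2.302 × 10^7) = 3.051 m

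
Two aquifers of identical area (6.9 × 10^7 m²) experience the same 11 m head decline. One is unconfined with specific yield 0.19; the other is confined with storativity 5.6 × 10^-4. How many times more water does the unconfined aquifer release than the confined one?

ΔV_u / ΔV_c ≈ 339

Unconfined: ΔV_u = Sy × A × Δh = 0.19 × 6.9 × 10^7 × 11 = 1.442 × 10^8 m³
Confined: ΔV_c = S × A × Δh = 5.6 × 10^-4 × 6.9 × 10^7 × 11 = 4.25 × 10^5 m³
Ratio = ΔV_u / ΔV_c = Sy / S = 0.19 / 5.6 × 10^-4 = 339.3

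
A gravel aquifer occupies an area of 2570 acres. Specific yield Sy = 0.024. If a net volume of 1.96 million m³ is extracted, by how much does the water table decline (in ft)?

A = 2570 acres = 1.04 × 10^7 m²
ΔV = 1.96 million m³ = 1.96 × 10^6 m³
Δh = ΔV / (Sy × A) = 1.96 × 10^6 m³ / (0.024 × 1.04 × 10^7 m²) = 7.852 m
Δh = 7.852 m = 25.76 ft

Δh ≈ 25.8 ft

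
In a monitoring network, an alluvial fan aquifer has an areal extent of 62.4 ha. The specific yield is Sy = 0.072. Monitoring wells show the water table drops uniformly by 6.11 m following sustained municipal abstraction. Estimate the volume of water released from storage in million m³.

A = 62.4 ha = 6.24 × 10^5 m²
ΔV = Sy × A × Δh = 0.072 × 6.24 × 10^5 m² × 6.11 m = 2.745 × 10^5 m³
ΔV = 2.745 × 10^5 m³ = 0.2745 million m³

ΔV ≈ 0.275 million m³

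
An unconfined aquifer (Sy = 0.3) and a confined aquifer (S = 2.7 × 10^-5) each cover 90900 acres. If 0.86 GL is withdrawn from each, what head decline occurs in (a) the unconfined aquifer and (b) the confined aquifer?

A = 90900 acres = 3.679 × 10^8 m²
ΔV = 0.86 GL = 8.6 × 10^5 m³
Unconfined: Δh_u = ΔV/(Sy·A) = 8.6 × 10^5/(0.3 × 3.679 × 10^8) = 0.007793 m
Confined: Δh_c = ΔV/(S·A) = 8.6 × 10^5/(2.7 × 10^-5 × 3.679 × 10^8) = 86.59 m

Δh_u ≈ 0.00779 m; Δh_c ≈ 86.6 m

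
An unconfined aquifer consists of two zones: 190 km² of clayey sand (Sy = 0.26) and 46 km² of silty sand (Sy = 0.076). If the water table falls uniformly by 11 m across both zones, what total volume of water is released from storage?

A₁ = 190 km² = 1.9 × 10^8 m²; A₂ = 46 km² = 4.6 × 10^7 m²
ΔV₁ = 0.26 × 1.9 × 10^8 × 11 = 5.434 × 10^8 m³
ΔV₂ = 0.076 × 4.6 × 10^7 × 11 = 3.846 × 10^7 m³
ΔV = ΔV₁ + ΔV₂ = 5.819 × 10^8 m³

ΔV ≈ 5.82 × 10^8 m³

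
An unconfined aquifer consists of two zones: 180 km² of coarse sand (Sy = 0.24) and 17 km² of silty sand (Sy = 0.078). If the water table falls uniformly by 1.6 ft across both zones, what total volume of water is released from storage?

ΔV ≈ 2.17 × 10^7 m³

A₁ = 180 km² = 1.8 × 10^8 m²; A₂ = 17 km² = 1.7 × 10^7 m²
Δh = 1.6 ft = 0.4877 m
ΔV₁ = 0.24 × 1.8 × 10^8 × 0.4877 = 2.107 × 10^7 m³
ΔV₂ = 0.078 × 1.7 × 10^7 × 0.4877 = 6.467 × 10^5 m³
ΔV = ΔV₁ + ΔV₂ = 2.171 × 10^7 m³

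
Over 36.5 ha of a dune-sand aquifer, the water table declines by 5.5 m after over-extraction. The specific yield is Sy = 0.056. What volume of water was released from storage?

ΔV ≈ 1.12 × 10^5 m³

A = 36.5 ha = 3.65 × 10^5 m²
ΔV = Sy × A × Δh = 0.056 × 3.65 × 10^5 m² × 5.5 m = 1.124 × 10^5 m³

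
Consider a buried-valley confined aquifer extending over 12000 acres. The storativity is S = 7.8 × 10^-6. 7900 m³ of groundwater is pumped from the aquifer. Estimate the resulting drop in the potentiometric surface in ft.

A = 12000 acres = 4.856 × 10^7 m²
Δh = ΔV / (S × A) = 7900 m³ / (7.8 × 10^-6 × 4.856 × 10^7 m²) = 20.86 m
Δh = 20.86 m = 68.43 ft

Δh ≈ 68.4 ft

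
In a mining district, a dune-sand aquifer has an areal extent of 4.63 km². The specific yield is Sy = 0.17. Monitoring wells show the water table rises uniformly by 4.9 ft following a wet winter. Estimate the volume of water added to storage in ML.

ΔV ≈ 1180 ML

A = 4.63 km² = 4.63 × 10^6 m²
Δh = 4.9 ft = 1.494 m
ΔV = Sy × A × Δh = 0.17 × 4.63 × 10^6 m² × 1.494 m = 1.176 × 10^6 m³
ΔV = 1.176 × 10^6 m³ = 1176 ML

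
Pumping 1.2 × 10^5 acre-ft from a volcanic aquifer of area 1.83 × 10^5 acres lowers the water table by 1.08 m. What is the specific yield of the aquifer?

A = 1.83 × 10^5 acres = 7.406 × 10^8 m²
ΔV = 1.2 × 10^5 acre-ft = 1.48 × 10^8 m³
Sy = ΔV / (A × Δh) = 1.48 × 10^8 m³ / (7.406 × 10^8 m² × 1.08 m) = 0.1851

Sy ≈ 0.19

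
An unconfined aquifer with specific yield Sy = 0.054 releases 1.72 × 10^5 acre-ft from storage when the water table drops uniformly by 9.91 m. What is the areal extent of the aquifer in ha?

ΔV = 1.72 × 10^5 acre-ft = 2.122 × 10^8 m³
A = ΔV / (Sy × Δh) = 2.122 × 10^8 / (0.054 × 9.91) = 3.965 × 10^8 m²
A = 3.965 × 10^8 m² = 39650 ha

A ≈ 39600 ha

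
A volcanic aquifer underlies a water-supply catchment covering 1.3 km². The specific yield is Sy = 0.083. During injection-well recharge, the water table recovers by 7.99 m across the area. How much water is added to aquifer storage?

ΔV ≈ 8.62 × 10^5 m³

A = 1.3 km² = 1.3 × 10^6 m²
ΔV = Sy × A × Δh = 0.083 × 1.3 × 10^6 m² × 7.99 m = 8.621 × 10^5 m³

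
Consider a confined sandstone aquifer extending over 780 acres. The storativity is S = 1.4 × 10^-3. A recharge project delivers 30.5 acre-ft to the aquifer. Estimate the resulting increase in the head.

A = 780 acres = 3.157 × 10^6 m²
ΔV = 30.5 acre-ft = 37620 m³
Δh = ΔV / (S × A) = 37620 m³ / (0.0014 × 3.157 × 10^6 m²) = 8.513 m

Δh ≈ 8.51 m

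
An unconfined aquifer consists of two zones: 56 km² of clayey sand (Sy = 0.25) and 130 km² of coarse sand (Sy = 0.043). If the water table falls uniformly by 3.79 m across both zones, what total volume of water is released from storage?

ΔV ≈ 7.42 × 10^7 m³

A₁ = 56 km² = 5.6 × 10^7 m²; A₂ = 130 km² = 1.3 × 10^8 m²
ΔV₁ = 0.25 × 5.6 × 10^7 × 3.79 = 5.306 × 10^7 m³
ΔV₂ = 0.043 × 1.3 × 10^8 × 3.79 = 2.119 × 10^7 m³
ΔV = ΔV₁ + ΔV₂ = 7.425 × 10^7 m³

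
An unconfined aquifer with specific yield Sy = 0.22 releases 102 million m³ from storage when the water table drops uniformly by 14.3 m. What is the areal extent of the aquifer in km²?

ΔV = 102 million m³ = 1.02 × 10^8 m³
A = ΔV / (Sy × Δh) = 1.02 × 10^8 / (0.22 × 14.3) = 3.242 × 10^7 m²
A = 3.242 × 10^7 m² = 32.42 km²

A ≈ 32.4 km²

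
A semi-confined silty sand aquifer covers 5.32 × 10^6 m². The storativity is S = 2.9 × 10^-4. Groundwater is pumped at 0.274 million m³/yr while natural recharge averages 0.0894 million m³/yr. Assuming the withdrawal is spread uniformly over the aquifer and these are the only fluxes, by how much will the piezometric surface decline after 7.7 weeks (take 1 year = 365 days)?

Δh ≈ 17.7 m

Net abstraction = 0.274 − 0.0894 = 0.1846 million m³/yr
Q_net = 0.1846 million m³/yr = 505.8 m³/d
t = 7.7 weeks = 53.9 d
ΔV = Q × t = 505.8 m³/d × 53.9 d = 27260 m³
Δh = ΔV / (S × A) = 27260 / (2.9 × 10^-4 × 5.32 × 10^6) = 17.67 m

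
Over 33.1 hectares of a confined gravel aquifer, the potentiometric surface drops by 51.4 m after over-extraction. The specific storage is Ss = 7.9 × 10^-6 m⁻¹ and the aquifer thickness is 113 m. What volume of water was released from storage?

ΔV ≈ 15200 m³

S = Ss × b = 7.9 × 10^-6 m⁻¹ × 113 m = 8.927 × 10^-4
A = 33.1 hectares = 3.31 × 10^5 m²
ΔV = S × A × Δh = 8.927 × 10^-4 × 3.31 × 10^5 m² × 51.4 m = 15190 m³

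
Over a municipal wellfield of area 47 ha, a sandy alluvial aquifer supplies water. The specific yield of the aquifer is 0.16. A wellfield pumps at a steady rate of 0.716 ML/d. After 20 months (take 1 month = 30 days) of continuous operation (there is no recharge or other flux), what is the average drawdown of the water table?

A = 47 ha = 4.7 × 10^5 m²
Q = 0.716 ML/d = 716 m³/d
t = 20 months = 600 d
ΔV = Q × t = 716 m³/d × 600 d = 4.296 × 10^5 m³
Δh = ΔV / (Sy × A) = 4.296 × 10^5 / (0.16 × 4.7 × 10^5) = 5.713 m

Δh ≈ 5.71 m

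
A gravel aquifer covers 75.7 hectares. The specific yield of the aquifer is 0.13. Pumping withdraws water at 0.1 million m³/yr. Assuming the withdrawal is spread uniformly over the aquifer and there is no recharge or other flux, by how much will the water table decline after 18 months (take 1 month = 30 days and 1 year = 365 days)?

Δh ≈ 1.5 m

A = 75.7 hectares = 7.57 × 10^5 m²
Q = 0.1 million m³/yr = 274 m³/d
t = 18 months = 540 d
ΔV = Q × t = 274 m³/d × 540 d = 1.479 × 10^5 m³
Δh = ΔV / (Sy × A) = 1.479 × 10^5 / (0.13 × 7.57 × 10^5) = 1.503 m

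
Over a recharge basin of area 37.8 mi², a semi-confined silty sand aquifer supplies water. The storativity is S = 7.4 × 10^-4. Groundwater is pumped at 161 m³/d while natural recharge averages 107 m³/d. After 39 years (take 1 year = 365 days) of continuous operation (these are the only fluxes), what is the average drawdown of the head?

Δh ≈ 10.6 m

A = 37.8 mi² = 9.79 × 10^7 m²
Net abstraction = 161 − 107 = 54 m³/d
t = 39 years = 14240 d
ΔV = Q × t = 54 m³/d × 14240 d = 7.687 × 10^5 m³
Δh = ΔV / (S × A) = 7.687 × 10^5 / (7.4 × 10^-4 × 9.79 × 10^7) = 10.61 m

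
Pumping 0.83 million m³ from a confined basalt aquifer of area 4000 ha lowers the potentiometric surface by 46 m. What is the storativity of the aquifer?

S ≈ 4.5 × 10^-4

A = 4000 ha = 4 × 10^7 m²
ΔV = 0.83 million m³ = 8.3 × 10^5 m³
S = ΔV / (A × Δh) = 8.3 × 10^5 m³ / (4 × 10^7 m² × 46 m) = 4.511 × 10^-4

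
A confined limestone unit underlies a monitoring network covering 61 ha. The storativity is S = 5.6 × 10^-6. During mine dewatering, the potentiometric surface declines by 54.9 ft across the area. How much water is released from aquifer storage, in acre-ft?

ΔV ≈ 0.0463 acre-ft

A = 61 ha = 6.1 × 10^5 m²
Δh = 54.9 ft = 16.73 m
ΔV = S × A × Δh = 5.6 × 10^-6 × 6.1 × 10^5 m² × 16.73 m = 57.16 m³
ΔV = 57.16 m³ = 0.04634 acre-ft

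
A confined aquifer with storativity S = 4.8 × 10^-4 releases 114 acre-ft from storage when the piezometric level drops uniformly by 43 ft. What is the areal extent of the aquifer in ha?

A ≈ 2240 ha

Δh = 43 ft = 13.11 m
ΔV = 114 acre-ft = 1.406 × 10^5 m³
A = ΔV / (S × Δh) = 1.406 × 10^5 / (4.8 × 10^-4 × 13.11) = 2.235 × 10^7 m²
A = 2.235 × 10^7 m² = 2235 ha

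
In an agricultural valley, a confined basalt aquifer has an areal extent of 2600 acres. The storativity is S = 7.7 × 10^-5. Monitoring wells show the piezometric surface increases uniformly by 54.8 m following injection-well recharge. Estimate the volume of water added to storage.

A = 2600 acres = 1.052 × 10^7 m²
ΔV = S × A × Δh = 7.7 × 10^-5 × 1.052 × 10^7 m² × 54.8 m = 44400 m³

ΔV ≈ 44400 m³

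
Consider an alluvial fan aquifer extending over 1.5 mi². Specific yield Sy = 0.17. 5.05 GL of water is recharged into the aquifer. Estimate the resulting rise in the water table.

A = 1.5 mi² = 3.885 × 10^6 m²
ΔV = 5.05 GL = 5.05 × 10^6 m³
Δh = ΔV / (Sy × A) = 5.05 × 10^6 m³ / (0.17 × 3.885 × 10^6 m²) = 7.646 m

Δh ≈ 7.65 m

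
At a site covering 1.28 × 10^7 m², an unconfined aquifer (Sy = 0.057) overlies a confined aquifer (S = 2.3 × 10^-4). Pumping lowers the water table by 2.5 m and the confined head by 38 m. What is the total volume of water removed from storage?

Unconfined: ΔV_u = Sy × A × Δh_u = 0.057 × 1.28 × 10^7 × 2.5 = 1.824 × 10^6 m³
Confined: ΔV_c = S × A × Δh_c = 2.3 × 10^-4 × 1.28 × 10^7 × 38 = 1.119 × 10^5 m³
Total ΔV = 1.824 × 10^6 + 1.119 × 10^5 = 1.936 × 10^6 m³

ΔV ≈ 1.94 × 10^6 m³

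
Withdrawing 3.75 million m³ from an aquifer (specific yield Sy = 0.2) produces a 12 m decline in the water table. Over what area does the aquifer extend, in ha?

A ≈ 156 ha

ΔV = 3.75 million m³ = 3.75 × 10^6 m³
A = ΔV / (Sy × Δh) = 3.75 × 10^6 / (0.2 × 12) = 1.562 × 10^6 m²
A = 1.562 × 10^6 m² = 156.2 ha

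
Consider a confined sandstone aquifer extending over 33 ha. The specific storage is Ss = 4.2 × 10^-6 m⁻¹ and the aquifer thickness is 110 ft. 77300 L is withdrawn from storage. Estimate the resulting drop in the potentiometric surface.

Δh ≈ 1.66 m

b = 110 ft = 33.53 m
S = Ss × b = 4.2 × 10^-6 m⁻¹ × 33.53 m = 1.408 × 10^-4
A = 33 ha = 3.3 × 10^5 m²
ΔV = 77300 L = 77.3 m³
Δh = ΔV / (S × A) = 77.3 m³ / (1.408 × 10^-4 × 3.3 × 10^5 m²) = 1.663 m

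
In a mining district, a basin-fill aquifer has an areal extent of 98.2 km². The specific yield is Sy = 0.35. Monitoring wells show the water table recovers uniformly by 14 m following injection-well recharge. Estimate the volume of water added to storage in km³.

ΔV ≈ 0.481 km³

A = 98.2 km² = 9.82 × 10^7 m²
ΔV = Sy × A × Δh = 0.35 × 9.82 × 10^7 m² × 14 m = 4.812 × 10^8 m³
ΔV = 4.812 × 10^8 m³ = 0.4812 km³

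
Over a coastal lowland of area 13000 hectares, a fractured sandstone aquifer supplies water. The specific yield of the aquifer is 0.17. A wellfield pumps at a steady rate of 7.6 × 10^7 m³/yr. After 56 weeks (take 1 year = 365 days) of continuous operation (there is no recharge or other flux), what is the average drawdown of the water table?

Δh ≈ 3.69 m

A = 13000 hectares = 1.3 × 10^8 m²
Q = 7.6 × 10^7 m³/yr = 2.082 × 10^5 m³/d
t = 56 weeks = 392 d
ΔV = Q × t = 2.082 × 10^5 m³/d × 392 d = 8.162 × 10^7 m³
Δh = ΔV / (Sy × A) = 8.162 × 10^7 / (0.17 × 1.3 × 10^8) = 3.693 m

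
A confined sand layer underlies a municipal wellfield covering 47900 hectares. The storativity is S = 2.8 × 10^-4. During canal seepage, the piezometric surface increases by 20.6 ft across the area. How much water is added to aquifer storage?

ΔV ≈ 8.42 × 10^5 m³

A = 47900 hectares = 4.79 × 10^8 m²
Δh = 20.6 ft = 6.279 m
ΔV = S × A × Δh = 2.8 × 10^-4 × 4.79 × 10^8 m² × 6.279 m = 8.421 × 10^5 m³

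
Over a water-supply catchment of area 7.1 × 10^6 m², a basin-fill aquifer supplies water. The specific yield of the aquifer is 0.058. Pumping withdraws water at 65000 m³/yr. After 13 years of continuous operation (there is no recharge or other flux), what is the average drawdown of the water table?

Δh ≈ 2.05 m

Q = 65000 m³/yr = 178.1 m³/d
t = 13 years = 4745 d
ΔV = Q × t = 178.1 m³/d × 4745 d = 8.45 × 10^5 m³
Δh = ΔV / (Sy × A) = 8.45 × 10^5 / (0.058 × 7.1 × 10^6) = 2.052 m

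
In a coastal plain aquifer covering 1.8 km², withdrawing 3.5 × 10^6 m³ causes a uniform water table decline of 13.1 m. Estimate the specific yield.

A = 1.8 km² = 1.8 × 10^6 m²
Sy = ΔV / (A × Δh) = 3.5 × 10^6 m³ / (1.8 × 10^6 m² × 13.1 m) = 0.1484

Sy ≈ 0.15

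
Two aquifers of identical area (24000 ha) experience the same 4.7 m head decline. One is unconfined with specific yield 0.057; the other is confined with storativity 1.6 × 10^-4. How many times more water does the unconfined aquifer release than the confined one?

A = 24000 ha = 2.4 × 10^8 m²
Unconfined: ΔV_u = Sy × A × Δh = 0.057 × 2.4 × 10^8 × 4.7 = 6.43 × 10^7 m³
Confined: ΔV_c = S × A × Δh = 1.6 × 10^-4 × 2.4 × 10^8 × 4.7 = 1.805 × 10^5 m³
Ratio = ΔV_u / ΔV_c = Sy / S = 0.057 / 1.6 × 10^-4 = 356.2

ΔV_u / ΔV_c ≈ 356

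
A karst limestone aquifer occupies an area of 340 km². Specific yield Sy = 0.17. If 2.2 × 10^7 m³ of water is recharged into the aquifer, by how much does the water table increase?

A = 340 km² = 3.4 × 10^8 m²
Δh = ΔV / (Sy × A) = 2.2 × 10^7 m³ / (0.17 × 3.4 × 10^8 m²) = 0.3806 m

Δh ≈ 0.381 m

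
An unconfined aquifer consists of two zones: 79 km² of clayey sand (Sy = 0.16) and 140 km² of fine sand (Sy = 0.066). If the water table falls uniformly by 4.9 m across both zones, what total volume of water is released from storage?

A₁ = 79 km² = 7.9 × 10^7 m²; A₂ = 140 km² = 1.4 × 10^8 m²
ΔV₁ = 0.16 × 7.9 × 10^7 × 4.9 = 6.194 × 10^7 m³
ΔV₂ = 0.066 × 1.4 × 10^8 × 4.9 = 4.528 × 10^7 m³
ΔV = ΔV₁ + ΔV₂ = 1.072 × 10^8 m³

ΔV ≈ 1.07 × 10^8 m³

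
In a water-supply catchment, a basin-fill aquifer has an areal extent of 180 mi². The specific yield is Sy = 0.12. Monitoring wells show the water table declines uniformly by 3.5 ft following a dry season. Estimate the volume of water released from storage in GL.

A = 180 mi² = 4.662 × 10^8 m²
Δh = 3.5 ft = 1.067 m
ΔV = Sy × A × Δh = 0.12 × 4.662 × 10^8 m² × 1.067 m = 5.968 × 10^7 m³
ΔV = 5.968 × 10^7 m³ = 59.68 GL

ΔV ≈ 59.7 GL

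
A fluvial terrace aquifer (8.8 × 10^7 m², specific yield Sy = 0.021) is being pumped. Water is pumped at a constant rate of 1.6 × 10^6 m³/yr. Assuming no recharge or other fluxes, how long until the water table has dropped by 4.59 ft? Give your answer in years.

Δh = 4.59 ft = 1.399 m
ΔV = Sy × A × Δh = 0.021 × 8.8 × 10^7 × 1.399 = 2.585 × 10^6 m³
Q = 1.6 × 10^6 m³/yr = 4384 m³/d
t = ΔV / Q = 2.585 × 10^6 m³ / 4384 m³/d = 589.8 d
t = 589.8 d ≈ 1.616 years

t ≈ 1.62 years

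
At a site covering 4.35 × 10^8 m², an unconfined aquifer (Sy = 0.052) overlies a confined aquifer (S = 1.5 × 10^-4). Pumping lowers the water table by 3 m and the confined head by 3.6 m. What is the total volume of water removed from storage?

ΔV ≈ 6.81 × 10^7 m³

Unconfined: ΔV_u = Sy × A × Δh_u = 0.052 × 4.35 × 10^8 × 3 = 6.786 × 10^7 m³
Confined: ΔV_c = S × A × Δh_c = 1.5 × 10^-4 × 4.35 × 10^8 × 3.6 = 2.349 × 10^5 m³
Total ΔV = 6.786 × 10^7 + 2.349 × 10^5 = 6.809 × 10^7 m³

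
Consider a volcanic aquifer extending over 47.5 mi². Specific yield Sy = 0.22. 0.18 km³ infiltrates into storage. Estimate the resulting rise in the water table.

Δh ≈ 6.65 m

A = 47.5 mi² = 1.23 × 10^8 m²
ΔV = 0.18 km³ = 1.8 × 10^8 m³
Δh = ΔV / (Sy × A) = 1.8 × 10^8 m³ / (0.22 × 1.23 × 10^8 m²) = 6.651 m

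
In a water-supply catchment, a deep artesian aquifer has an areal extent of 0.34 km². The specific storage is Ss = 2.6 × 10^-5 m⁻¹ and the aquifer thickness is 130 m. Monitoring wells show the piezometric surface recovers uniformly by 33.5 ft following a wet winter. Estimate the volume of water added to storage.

S = Ss × b = 2.6 × 10^-5 m⁻¹ × 130 m = 3.38 × 10^-3
A = 0.34 km² = 3.4 × 10^5 m²
Δh = 33.5 ft = 10.21 m
ΔV = S × A × Δh = 0.00338 × 3.4 × 10^5 m² × 10.21 m = 11730 m³

ΔV ≈ 11700 m³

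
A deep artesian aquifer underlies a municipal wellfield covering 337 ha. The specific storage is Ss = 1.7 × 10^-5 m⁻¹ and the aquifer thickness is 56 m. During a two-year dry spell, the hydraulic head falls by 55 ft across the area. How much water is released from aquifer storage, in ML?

S = Ss × b = 1.7 × 10^-5 m⁻¹ × 56 m = 9.52 × 10^-4
A = 337 ha = 3.37 × 10^6 m²
Δh = 55 ft = 16.76 m
ΔV = S × A × Δh = 9.52 × 10^-4 × 3.37 × 10^6 m² × 16.76 m = 53780 m³
ΔV = 53780 m³ = 53.78 ML

ΔV ≈ 53.8 ML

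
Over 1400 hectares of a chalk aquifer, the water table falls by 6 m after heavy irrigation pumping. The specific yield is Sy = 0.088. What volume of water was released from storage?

A = 1400 hectares = 1.4 × 10^7 m²
ΔV = Sy × A × Δh = 0.088 × 1.4 × 10^7 m² × 6 m = 7.392 × 10^6 m³

ΔV ≈ 7.39 × 10^6 m³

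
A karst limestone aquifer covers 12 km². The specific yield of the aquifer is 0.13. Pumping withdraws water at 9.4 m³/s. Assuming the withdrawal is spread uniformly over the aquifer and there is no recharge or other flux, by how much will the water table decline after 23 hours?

A = 12 km² = 1.2 × 10^7 m²
Q = 9.4 m³/s = 8.122 × 10^5 m³/d
t = 23 hours = 0.9583 d
ΔV = Q × t = 8.122 × 10^5 m³/d × 0.9583 d = 7.783 × 10^5 m³
Δh = ΔV / (Sy × A) = 7.783 × 10^5 / (0.13 × 1.2 × 10^7) = 0.4989 m

Δh ≈ 0.499 m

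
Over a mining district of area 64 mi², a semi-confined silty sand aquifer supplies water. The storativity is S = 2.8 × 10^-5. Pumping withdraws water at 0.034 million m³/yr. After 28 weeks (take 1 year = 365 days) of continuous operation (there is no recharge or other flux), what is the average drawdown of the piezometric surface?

A = 64 mi² = 1.658 × 10^8 m²
Q = 0.034 million m³/yr = 93.15 m³/d
t = 28 weeks = 196 d
ΔV = Q × t = 93.15 m³/d × 196 d = 18260 m³
Δh = ΔV / (S × A) = 18260 / (2.8 × 10^-5 × 1.658 × 10^8) = 3.934 m

Δh ≈ 3.93 m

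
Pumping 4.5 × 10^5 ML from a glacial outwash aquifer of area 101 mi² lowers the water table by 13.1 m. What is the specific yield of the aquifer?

Sy ≈ 0.13

A = 101 mi² = 2.616 × 10^8 m²
ΔV = 4.5 × 10^5 ML = 4.5 × 10^8 m³
Sy = ΔV / (A × Δh) = 4.5 × 10^8 m³ / (2.616 × 10^8 m² × 13.1 m) = 0.1313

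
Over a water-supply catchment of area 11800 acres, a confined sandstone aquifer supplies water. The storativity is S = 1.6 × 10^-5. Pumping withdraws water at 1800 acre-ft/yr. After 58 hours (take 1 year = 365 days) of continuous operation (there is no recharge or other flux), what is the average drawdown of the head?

A = 11800 acres = 4.775 × 10^7 m²
Q = 1800 acre-ft/yr = 6083 m³/d
t = 58 hours = 2.417 d
ΔV = Q × t = 6083 m³/d × 2.417 d = 14700 m³
Δh = ΔV / (S × A) = 14700 / (1.6 × 10^-5 × 4.775 × 10^7) = 19.24 m

Δh ≈ 19.2 m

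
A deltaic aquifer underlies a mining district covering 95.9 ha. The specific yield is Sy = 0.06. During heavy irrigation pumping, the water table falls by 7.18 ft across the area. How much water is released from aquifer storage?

A = 95.9 ha = 9.59 × 10^5 m²
Δh = 7.18 ft = 2.188 m
ΔV = Sy × A × Δh = 0.06 × 9.59 × 10^5 m² × 2.188 m = 1.259 × 10^5 m³

ΔV ≈ 1.26 × 10^5 m³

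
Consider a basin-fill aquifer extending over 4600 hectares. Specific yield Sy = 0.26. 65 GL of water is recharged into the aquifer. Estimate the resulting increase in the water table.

Δh ≈ 5.43 m

A = 4600 hectares = 4.6 × 10^7 m²
ΔV = 65 GL = 6.5 × 10^7 m³
Δh = ΔV / (Sy × A) = 6.5 × 10^7 m³ / (0.26 × 4.6 × 10^7 m²) = 5.435 m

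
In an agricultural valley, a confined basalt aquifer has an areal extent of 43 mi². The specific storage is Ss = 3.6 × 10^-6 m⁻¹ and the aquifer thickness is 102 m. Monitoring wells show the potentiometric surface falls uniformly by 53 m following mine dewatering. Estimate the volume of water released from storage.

ΔV ≈ 2.17 × 10^6 m³

S = Ss × b = 3.6 × 10^-6 m⁻¹ × 102 m = 3.672 × 10^-4
A = 43 mi² = 1.114 × 10^8 m²
ΔV = S × A × Δh = 3.672 × 10^-4 × 1.114 × 10^8 m² × 53 m = 2.167 × 10^6 m³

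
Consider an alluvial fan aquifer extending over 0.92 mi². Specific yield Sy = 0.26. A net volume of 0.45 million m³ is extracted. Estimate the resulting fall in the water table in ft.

A = 0.92 mi² = 2.383 × 10^6 m²
ΔV = 0.45 million m³ = 4.5 × 10^5 m³
Δh = ΔV / (Sy × A) = 4.5 × 10^5 m³ / (0.26 × 2.383 × 10^6 m²) = 0.7264 m
Δh = 0.7264 m = 2.383 ft

Δh ≈ 2.38 ft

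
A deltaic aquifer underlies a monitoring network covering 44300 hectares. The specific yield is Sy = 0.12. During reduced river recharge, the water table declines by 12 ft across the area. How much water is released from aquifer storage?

A = 44300 hectares = 4.43 × 10^8 m²
Δh = 12 ft = 3.658 m
ΔV = Sy × A × Δh = 0.12 × 4.43 × 10^8 m² × 3.658 m = 1.944 × 10^8 m³

ΔV ≈ 1.94 × 10^8 m³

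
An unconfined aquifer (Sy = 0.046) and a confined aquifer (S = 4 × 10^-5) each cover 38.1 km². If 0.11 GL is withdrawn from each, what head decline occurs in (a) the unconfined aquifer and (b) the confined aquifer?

A = 38.1 km² = 3.81 × 10^7 m²
ΔV = 0.11 GL = 1.1 × 10^5 m³
Unconfined: Δh_u = ΔV/(Sy·A) = 1.1 × 10^5/(0.046 × 3.81 × 10^7) = 0.06276 m
Confined: Δh_c = ΔV/(S·A) = 1.1 × 10^5/(4 × 10^-5 × 3.81 × 10^7) = 72.18 m

Δh_u ≈ 0.0628 m; Δh_c ≈ 72.2 m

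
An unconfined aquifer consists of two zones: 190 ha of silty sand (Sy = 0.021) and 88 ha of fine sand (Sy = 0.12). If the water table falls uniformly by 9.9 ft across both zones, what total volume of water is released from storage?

A₁ = 190 ha = 1.9 × 10^6 m²; A₂ = 88 ha = 8.8 × 10^5 m²
Δh = 9.9 ft = 3.018 m
ΔV₁ = 0.021 × 1.9 × 10^6 × 3.018 = 1.204 × 10^5 m³
ΔV₂ = 0.12 × 8.8 × 10^5 × 3.018 = 3.187 × 10^5 m³
ΔV = ΔV₁ + ΔV₂ = 4.39 × 10^5 m³

ΔV ≈ 4.39 × 10^5 m³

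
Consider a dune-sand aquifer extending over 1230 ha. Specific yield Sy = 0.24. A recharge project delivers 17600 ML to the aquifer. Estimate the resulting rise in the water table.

Δh ≈ 5.96 m

A = 1230 ha = 1.23 × 10^7 m²
ΔV = 17600 ML = 1.76 × 10^7 m³
Δh = ΔV / (Sy × A) = 1.76 × 10^7 m³ / (0.24 × 1.23 × 10^7 m²) = 5.962 m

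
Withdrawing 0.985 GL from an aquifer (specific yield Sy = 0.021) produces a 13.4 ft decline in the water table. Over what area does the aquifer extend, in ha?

A ≈ 1150 ha

Δh = 13.4 ft = 4.084 m
ΔV = 0.985 GL = 9.85 × 10^5 m³
A = ΔV / (Sy × Δh) = 9.85 × 10^5 / (0.021 × 4.084) = 1.148 × 10^7 m²
A = 1.148 × 10^7 m² = 1148 ha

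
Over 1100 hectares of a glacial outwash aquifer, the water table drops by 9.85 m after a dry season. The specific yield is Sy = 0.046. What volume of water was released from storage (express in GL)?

A = 1100 hectares = 1.1 × 10^7 m²
ΔV = Sy × A × Δh = 0.046 × 1.1 × 10^7 m² × 9.85 m = 4.984 × 10^6 m³
ΔV = 4.984 × 10^6 m³ = 4.984 GL

ΔV ≈ 4.98 GL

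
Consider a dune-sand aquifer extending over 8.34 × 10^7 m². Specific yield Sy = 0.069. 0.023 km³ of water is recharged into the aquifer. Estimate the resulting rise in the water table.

Δh ≈ 4 m

ΔV = 0.023 km³ = 2.3 × 10^7 m³
Δh = ΔV / (Sy × A) = 2.3 × 10^7 m³ / (0.069 × 8.34 × 10^7 m²) = 3.997 m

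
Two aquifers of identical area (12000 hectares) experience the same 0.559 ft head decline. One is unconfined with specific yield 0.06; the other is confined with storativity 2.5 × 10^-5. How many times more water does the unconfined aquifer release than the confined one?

ΔV_u / ΔV_c ≈ 2400

A = 12000 hectares = 1.2 × 10^8 m²
Δh = 0.559 ft = 0.1704 m
Unconfined: ΔV_u = Sy × A × Δh = 0.06 × 1.2 × 10^8 × 0.1704 = 1.227 × 10^6 m³
Confined: ΔV_c = S × A × Δh = 2.5 × 10^-5 × 1.2 × 10^8 × 0.1704 = 511.1 m³
Ratio = ΔV_u / ΔV_c = Sy / S = 0.06 / 2.5 × 10^-5 = 2400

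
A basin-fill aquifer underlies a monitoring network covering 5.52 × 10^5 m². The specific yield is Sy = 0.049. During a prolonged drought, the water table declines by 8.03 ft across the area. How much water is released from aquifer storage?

Δh = 8.03 ft = 2.448 m
ΔV = Sy × A × Δh = 0.049 × 5.52 × 10^5 m² × 2.448 m = 66200 m³

ΔV ≈ 66200 m³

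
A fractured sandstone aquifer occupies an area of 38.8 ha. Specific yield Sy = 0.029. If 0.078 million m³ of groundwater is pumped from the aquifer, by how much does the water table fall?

Δh ≈ 6.93 m

A = 38.8 ha = 3.88 × 10^5 m²
ΔV = 0.078 million m³ = 78000 m³
Δh = ΔV / (Sy × A) = 78000 m³ / (0.029 × 3.88 × 10^5 m²) = 6.932 m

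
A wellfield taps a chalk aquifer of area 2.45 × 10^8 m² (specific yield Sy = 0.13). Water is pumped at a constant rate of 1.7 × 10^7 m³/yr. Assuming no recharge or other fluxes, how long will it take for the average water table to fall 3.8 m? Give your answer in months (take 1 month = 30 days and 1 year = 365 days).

ΔV = Sy × A × Δh = 0.13 × 2.45 × 10^8 × 3.8 = 1.21 × 10^8 m³
Q = 1.7 × 10^7 m³/yr = 46580 m³/d
t = ΔV / Q = 1.21 × 10^8 m³ / 46580 m³/d = 2599 d
t = 2599 d ≈ 86.62 months

t ≈ 86.6 months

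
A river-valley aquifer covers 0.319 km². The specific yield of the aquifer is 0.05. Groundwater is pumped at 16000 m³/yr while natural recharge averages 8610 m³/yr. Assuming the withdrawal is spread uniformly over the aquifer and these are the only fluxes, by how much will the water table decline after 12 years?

Δh ≈ 5.56 m

A = 0.319 km² = 3.19 × 10^5 m²
Net abstraction = 16000 − 8610 = 7390 m³/yr
Q_net = 7390 m³/yr = 20.25 m³/d
t = 12 years = 4380 d
ΔV = Q × t = 20.25 m³/d × 4380 d = 88680 m³
Δh = ΔV / (Sy × A) = 88680 / (0.05 × 3.19 × 10^5) = 5.56 m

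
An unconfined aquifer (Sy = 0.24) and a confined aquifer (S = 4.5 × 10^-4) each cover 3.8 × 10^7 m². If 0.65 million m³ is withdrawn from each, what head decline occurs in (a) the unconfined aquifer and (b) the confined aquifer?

ΔV = 0.65 million m³ = 6.5 × 10^5 m³
Unconfined: Δh_u = ΔV/(Sy·A) = 6.5 × 10^5/(0.24 × 3.8 × 10^7) = 0.07127 m
Confined: Δh_c = ΔV/(S·A) = 6.5 × 10^5/(4.5 × 10^-4 × 3.8 × 10^7) = 38.01 m

Δh_u ≈ 0.0713 m; Δh_c ≈ 38 m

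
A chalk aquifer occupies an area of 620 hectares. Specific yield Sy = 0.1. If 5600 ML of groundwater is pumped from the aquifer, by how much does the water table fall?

Δh ≈ 9.03 m

A = 620 hectares = 6.2 × 10^6 m²
ΔV = 5600 ML = 5.6 × 10^6 m³
Δh = ΔV / (Sy × A) = 5.6 × 10^6 m³ / (0.1 × 6.2 × 10^6 m²) = 9.032 m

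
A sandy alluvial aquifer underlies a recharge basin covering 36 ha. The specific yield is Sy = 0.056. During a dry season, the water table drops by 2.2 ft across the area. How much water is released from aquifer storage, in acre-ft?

ΔV ≈ 11 acre-ft

A = 36 ha = 3.6 × 10^5 m²
Δh = 2.2 ft = 0.6706 m
ΔV = Sy × A × Δh = 0.056 × 3.6 × 10^5 m² × 0.6706 m = 13520 m³
ΔV = 13520 m³ = 10.96 acre-ft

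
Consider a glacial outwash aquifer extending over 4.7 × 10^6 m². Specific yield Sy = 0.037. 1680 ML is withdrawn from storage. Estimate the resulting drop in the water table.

Δh ≈ 9.66 m

ΔV = 1680 ML = 1.68 × 10^6 m³
Δh = ΔV / (Sy × A) = 1.68 × 10^6 m³ / (0.037 × 4.7 × 10^6 m²) = 9.661 m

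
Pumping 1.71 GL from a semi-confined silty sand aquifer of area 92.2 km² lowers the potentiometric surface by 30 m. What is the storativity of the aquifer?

S ≈ 6.2 × 10^-4

A = 92.2 km² = 9.22 × 10^7 m²
ΔV = 1.71 GL = 1.71 × 10^6 m³
S = ΔV / (A × Δh) = 1.71 × 10^6 m³ / (9.22 × 10^7 m² × 30 m) = 6.182 × 10^-4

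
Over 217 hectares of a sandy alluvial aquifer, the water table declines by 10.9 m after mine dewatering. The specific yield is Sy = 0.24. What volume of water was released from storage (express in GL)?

ΔV ≈ 5.68 GL

A = 217 hectares = 2.17 × 10^6 m²
ΔV = Sy × A × Δh = 0.24 × 2.17 × 10^6 m² × 10.9 m = 5.677 × 10^6 m³
ΔV = 5.677 × 10^6 m³ = 5.677 GL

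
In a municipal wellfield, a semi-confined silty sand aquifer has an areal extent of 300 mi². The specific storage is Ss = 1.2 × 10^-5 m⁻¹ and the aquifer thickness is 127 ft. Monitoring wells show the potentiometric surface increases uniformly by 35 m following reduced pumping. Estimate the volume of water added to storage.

b = 127 ft = 38.71 m
S = Ss × b = 1.2 × 10^-5 m⁻¹ × 38.71 m = 4.645 × 10^-4
A = 300 mi² = 7.77 × 10^8 m²
ΔV = S × A × Δh = 4.645 × 10^-4 × 7.77 × 10^8 m² × 35 m = 1.263 × 10^7 m³

ΔV ≈ 1.26 × 10^7 m³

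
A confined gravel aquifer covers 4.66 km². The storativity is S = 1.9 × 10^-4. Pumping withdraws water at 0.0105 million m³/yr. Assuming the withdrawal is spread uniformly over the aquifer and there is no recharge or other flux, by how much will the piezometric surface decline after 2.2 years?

A = 4.66 km² = 4.66 × 10^6 m²
Q = 0.0105 million m³/yr = 28.77 m³/d
t = 2.2 years = 803 d
ΔV = Q × t = 28.77 m³/d × 803 d = 23100 m³
Δh = ΔV / (S × A) = 23100 / (1.9 × 10^-4 × 4.66 × 10^6) = 26.09 m

Δh ≈ 26.1 m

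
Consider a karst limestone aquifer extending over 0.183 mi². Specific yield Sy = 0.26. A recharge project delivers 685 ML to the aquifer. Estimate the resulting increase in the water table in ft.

A = 0.183 mi² = 4.74 × 10^5 m²
ΔV = 685 ML = 6.85 × 10^5 m³
Δh = ΔV / (Sy × A) = 6.85 × 10^5 m³ / (0.26 × 4.74 × 10^5 m²) = 5.559 m
Δh = 5.559 m = 18.24 ft

Δh ≈ 18.2 ft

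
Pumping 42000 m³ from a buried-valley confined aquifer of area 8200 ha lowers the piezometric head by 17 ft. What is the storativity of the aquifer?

S ≈ 9.9 × 10^-5

A = 8200 ha = 8.2 × 10^7 m²
Δh = 17 ft = 5.182 m
S = ΔV / (A × Δh) = 42000 m³ / (8.2 × 10^7 m² × 5.182 m) = 9.885 × 10^-5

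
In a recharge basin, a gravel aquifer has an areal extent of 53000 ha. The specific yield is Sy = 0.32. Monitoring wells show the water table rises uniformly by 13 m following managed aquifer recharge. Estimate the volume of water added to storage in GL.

ΔV ≈ 2200 GL

A = 53000 ha = 5.3 × 10^8 m²
ΔV = Sy × A × Δh = 0.32 × 5.3 × 10^8 m² × 13 m = 2.205 × 10^9 m³
ΔV = 2.205 × 10^9 m³ = 2205 GL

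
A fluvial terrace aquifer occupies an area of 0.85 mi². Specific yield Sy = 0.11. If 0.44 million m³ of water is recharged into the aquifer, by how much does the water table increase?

Δh ≈ 1.82 m

A = 0.85 mi² = 2.201 × 10^6 m²
ΔV = 0.44 million m³ = 4.4 × 10^5 m³
Δh = ΔV / (Sy × A) = 4.4 × 10^5 m³ / (0.11 × 2.201 × 10^6 m²) = 1.817 m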